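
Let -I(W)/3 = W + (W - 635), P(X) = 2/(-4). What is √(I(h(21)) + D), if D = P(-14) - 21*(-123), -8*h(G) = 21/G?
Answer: √17953/2 ≈ 66.994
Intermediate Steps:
P(X) = -½ (P(X) = 2*(-¼) = -½)
h(G) = -21/(8*G)
I(W) = 1905 - 6*W (I(W) = -3*(W + (W - 635)) = -3*(W + (-635 + W)) = -3*(-635 + 2*W) = 1905 - 6*W)
D = 5165/2 (D = -½ - 21*(-123) = -½ + 2583 = 5165/2 ≈ 2582.5)
√(I(h(21)) + D) = √((1905 - (-63)/(4*21)) + 5165/2) = √((1905 - 6*(-⅛)) + 5165/2) = √((1905 + ¾) + 5165/2) = √(7623/4 + 5165/2) = √(17953/4) = √17953/2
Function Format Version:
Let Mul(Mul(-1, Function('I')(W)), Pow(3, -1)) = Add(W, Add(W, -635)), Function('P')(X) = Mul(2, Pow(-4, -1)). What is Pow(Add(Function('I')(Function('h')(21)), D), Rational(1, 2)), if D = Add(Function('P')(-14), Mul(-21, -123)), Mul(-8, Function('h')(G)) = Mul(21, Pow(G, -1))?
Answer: Mul(Rational(1, 2), Pow(17953, Rational(1, 2))) ≈ 66.994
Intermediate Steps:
Function('P')(X) = Rational(-1, 2) (Function('P')(X) = Mul(2, Rational(-1, 4)) = Rational(-1, 2))
Function('h')(G) = Mul(Rational(-21, 8), Pow(G, -1)) (Function('h')(G) = Mul(Rational(-1, 8), Mul(21, Pow(G, -1))) = Mul(Rational(-21, 8), Pow(G, -1)))
Function('I')(W) = Add(1905, Mul(-6, W)) (Function('I')(W) = Mul(-3, Add(W, Add(W, -635))) = Mul(-3, Add(W, Add(-635, W))) = Mul(-3, Add(-635, Mul(2, W))) = Add(1905, Mul(-6, W)))
D = Rational(5165, 2) (D = Add(Rational(-1, 2), Mul(-21, -123)) = Add(Rational(-1, 2), 2583) = Rational(5165, 2) ≈ 2582.5)
Pow(Add(Function('I')(Function('h')(21)), D), Rational(1, 2)) = Pow(Add(Add(1905, Mul(-6, Mul(Rational(-21, 8), Pow(21, -1)))), Rational(5165, 2)), Rational(1, 2)) = Pow(Add(Add(1905, Mul(-6, Mul(Rational(-21, 8), Rational(1, 21)))), Rational(5165, 2)), Rational(1, 2)) = Pow(Add(Add(1905, Mul(-6, Rational(-1, 8))), Rational(5165, 2)), Rational(1, 2)) = Pow(Add(Add(1905, Rational(3, 4)), Rational(5165, 2)), Rational(1, 2)) = Pow(Add(Rational(7623, 4), Rational(5165, 2)), Rational(1, 2)) = Pow(Rational(17953, 4), Rational(1, 2)) = Mul(Rational(1, 2), Pow(17953, Rational(1, 2)))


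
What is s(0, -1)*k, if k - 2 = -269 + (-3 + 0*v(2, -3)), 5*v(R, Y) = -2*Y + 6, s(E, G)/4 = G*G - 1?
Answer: 0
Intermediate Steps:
s(E, G) = -4 + 4*G² (s(E, G) = 4*(G*G - 1) = 4*(G² - 1) = 4*(-1 + G²) = -4 + 4*G²)
v(R, Y) = 6/5 - 2*Y/5 (v(R, Y) = (-2*Y + 6)/5 = (6 - 2*Y)/5 = 6/5 - 2*Y/5)
k = -270 (k = 2 + (-269 + (-3 + 0*(6/5 - ⅖*(-3)))) = 2 + (-269 + (-3 + 0*(6/5 + 6/5))) = 2 + (-269 + (-3 + 0*(12/5))) = 2 + (-269 + (-3 + 0)) = 2 + (-269 - 3) = 2 - 272 = -270)
s(0, -1)*k = (-4 + 4*(-1)²)*(-270) = (-4 + 4*1)*(-270) = (-4 + 4)*(-270) = 0*(-270) = 0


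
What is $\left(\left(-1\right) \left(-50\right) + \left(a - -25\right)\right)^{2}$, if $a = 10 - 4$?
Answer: $6561$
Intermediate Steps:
$a = 6$
$\left(\left(-1\right) \left(-50\right) + \left(a - -25\right)\right)^{2} = \left(\left(-1\right) \left(-50\right) + \left(6 - -25\right)\right)^{2} = \left(50 + \left(6 + 25\right)\right)^{2} = \left(50 + 31\right)^{2} = 81^{2} = 6561$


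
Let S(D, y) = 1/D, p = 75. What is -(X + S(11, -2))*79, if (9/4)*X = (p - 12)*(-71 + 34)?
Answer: 900205/11 ≈ 81837.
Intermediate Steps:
X = -1036 (X = 4*((75 - 12)*(-71 + 34))/9 = 4*(63*(-37))/9 = (4/9)*(-2331) = -1036)
S(D, y) = 1/D
-(X + S(11, -2))*79 = -(-1036 + 1/11)*79 = -(-11395)*79/11 = -1*(-900205/11) = 900205/11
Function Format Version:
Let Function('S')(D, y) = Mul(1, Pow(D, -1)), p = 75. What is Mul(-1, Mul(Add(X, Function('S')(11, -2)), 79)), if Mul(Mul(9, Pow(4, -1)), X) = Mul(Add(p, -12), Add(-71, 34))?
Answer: Rational(900205, 11) ≈ 81837.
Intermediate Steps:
X = -1036 (X = Mul(Rational(4, 9), Mul(Add(75, -12), Add(-71, 34))) = Mul(Rational(4, 9), Mul(63, -37)) = Mul(Rational(4, 9), -2331) = -1036)
Function('S')(D, y) = Pow(D, -1)
Mul(-1, Mul(Add(X, Function('S')(11, -2)), 79)) = Mul(-1, Mul(Add(-1036, Pow(11, -1)), 79)) = Mul(-1, Mul(Add(-1036, Rational(1, 11)), 79)) = Mul(-1, Mul(Rational(-11395, 11), 79)) = Mul(-1, Rational(-900205, 11)) = Rational(900205, 11)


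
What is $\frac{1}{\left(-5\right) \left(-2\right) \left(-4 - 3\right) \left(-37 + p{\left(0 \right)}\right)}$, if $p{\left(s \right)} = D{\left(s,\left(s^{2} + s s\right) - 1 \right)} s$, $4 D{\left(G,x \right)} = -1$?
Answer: $\frac{1}{2590} \approx 0.0003861$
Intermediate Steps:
$D{\left(G,x \right)} = - \frac{1}{4}$ ($D{\left(G,x \right)} = \frac{1}{4} \left(-1\right) = - \frac{1}{4}$)
$p{\left(s \right)} = - \frac{s}{4}$
$\frac{1}{\left(-5\right) \left(-2\right) \left(-4 - 3\right) \left(-37 + p{\left(0 \right)}\right)} = \frac{1}{\left(-5\right) \left(-2\right) \left(-4 - 3\right) \left(-37 - 0\right)} = \frac{1}{10 \left(-7\right) \left(-37 + 0\right)} = \frac{1}{\left(-70\right) \left(-37\right)} = \frac{1}{2590}$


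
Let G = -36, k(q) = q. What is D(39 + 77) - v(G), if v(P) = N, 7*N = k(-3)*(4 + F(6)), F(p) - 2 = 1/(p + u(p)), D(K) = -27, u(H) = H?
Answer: -683/28 ≈ -24.393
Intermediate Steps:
F(p) = 2 + 1/(2*p) (F(p) = 2 + 1/(p + p) = 2 + 1/(2*p))
N = -73/28 (N = (-3*(4 + (2 + (½)/6)))/7 = (-3*(4 + (2 + (½)*(⅙))))/7 = (-3*(4 + (2 + 1/12)))/7 = (-3*(4 + 25/12))/7 = (-3*73/12)/7 = (⅐)*(-73/4) = -73/28 ≈ -2.6071)
v(P) = -73/28
D(39 + 77) - v(G) = -27 - 1*(-73/28) = -27 + 73/28 = -683/28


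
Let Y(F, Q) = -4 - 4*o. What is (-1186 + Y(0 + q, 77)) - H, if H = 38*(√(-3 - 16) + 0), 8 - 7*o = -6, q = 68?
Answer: -1198 - 38*I*√19 ≈ -1198.0 - 165.64*I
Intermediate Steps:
o = 2 (o = 8/7 - ⅐*(-6) = 8/7 + 6/7 = 2)
Y(F, Q) = -12 (Y(F, Q) = -4 - 4*2 = -4 - 8 = -12)
H = 38*I*√19 (H = 38*(√(-19) + 0) = 38*(I*√19 + 0) = 38*(I*√19) = 38*I*√19 ≈ 165.64*I)
(-1186 + Y(0 + q, 77)) - H = (-1186 - 12) - 38*I*√19 = -1198 - 38*I*√19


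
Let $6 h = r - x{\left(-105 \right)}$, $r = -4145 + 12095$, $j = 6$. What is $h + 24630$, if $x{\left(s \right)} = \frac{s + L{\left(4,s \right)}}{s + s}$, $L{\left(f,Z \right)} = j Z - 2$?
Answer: $\frac{32702563}{1260} \approx 25954.0$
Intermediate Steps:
$L{\left(f,Z \right)} = -2 + 6 Z$ ($L{\left(f,Z \right)} = 6 Z - 2 = -2 + 6 Z$)
$r = 7950$
$x{\left(s \right)} = \frac{-2 + 7 s}{2 s}$ ($x{\left(s \right)} = \frac{s + \left(-2 + 6 s\right)}{s + s} = \frac{-2 + 7 s}{2 s}$)
$h = \frac{1668763}{1260}$ ($h = \frac{7950 - \left(\frac{7}{2} - \frac{1}{-105}\right)}{6} = \frac{7950 - \left(\frac{7}{2} - - \frac{1}{105}\right)}{6} = \frac{7950 - \left(\frac{7}{2} + \frac{1}{105}\right)}{6} = \frac{7950 - \frac{737}{210}}{6} = \frac{1}{6} \cdot \frac{1668763}{210} = \frac{1668763}{1260} \approx 1324.4$)
$h + 24630 = \frac{1668763}{1260} + 24630 = \frac{32702563}{1260}$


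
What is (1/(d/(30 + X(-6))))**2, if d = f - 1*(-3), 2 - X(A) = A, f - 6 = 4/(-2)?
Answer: 1444/49 ≈ 29.469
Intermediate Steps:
f = 4 (f = 6 + 4/(-2) = 6 + 4*(-1/2) = 6 - 2 = 4)
X(A) = 2 - A
d = 7 (d = 4 - 1*(-3) = 4 + 3 = 7)
(1/(d/(30 + X(-6))))**2 = (1/(7/(30 + (2 - 1*(-6)))))**2 = (1/(7/(30 + (2 + 6))))**2 = (1/(7/(30 + 8)))**2 = (1/(7/38))**2 = (38/7)**2 = 1444/49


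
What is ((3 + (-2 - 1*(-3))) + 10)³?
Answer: 2744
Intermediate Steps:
((3 + (-2 - 1*(-3))) + 10)³ = ((3 + (-2 + 3)) + 10)³ = ((3 + 1) + 10)³ = (4 + 10)³ = 14³ = 2744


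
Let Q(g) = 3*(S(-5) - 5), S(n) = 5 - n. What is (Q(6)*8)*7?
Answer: 840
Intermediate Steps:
Q(g) = 15 (Q(g) = 3*((5 - 1*(-5)) - 5) = 3*((5 + 5) - 5) = 3*(10 - 5) = 3*5 = 15)
(Q(6)*8)*7 = (15*8)*7 = 120*7 = 840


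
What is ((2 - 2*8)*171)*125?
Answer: -299250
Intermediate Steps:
((2 - 2*8)*171)*125 = ((2 - 16)*171)*125 = -14*171*125 = -2394*125 = -299250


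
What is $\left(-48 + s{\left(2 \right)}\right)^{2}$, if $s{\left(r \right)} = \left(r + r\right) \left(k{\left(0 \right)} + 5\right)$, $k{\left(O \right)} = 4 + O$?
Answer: $144$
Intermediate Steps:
$s{\left(r \right)} = 18 r$ ($s{\left(r \right)} = \left(r + r\right) \left(\left(4 + 0\right) + 5\right) = 2 r \left(4 + 5\right) = 2 r 9 = 18 r$)
$\left(-48 + s{\left(2 \right)}\right)^{2} = \left(-48 + 18 \cdot 2\right)^{2} = \left(-48 + 36\right)^{2} = \left(-12\right)^{2} = 144$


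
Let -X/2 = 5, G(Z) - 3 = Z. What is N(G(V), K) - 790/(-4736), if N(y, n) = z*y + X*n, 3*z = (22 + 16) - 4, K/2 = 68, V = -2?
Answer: -9579743/7104 ≈ -1348.5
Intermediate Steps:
K = 136 (K = 2*68 = 136)
G(Z) = 3 + Z
X = -10 (X = -2*5 = -10)
z = 34/3 (z = ((22 + 16) - 4)/3 = (38 - 4)/3 = (⅓)*34 = 34/3 ≈ 11.333)
N(y, n) = -10*n + 34*y/3 (N(y, n) = 34*y/3 - 10*n = -10*n + 34*y/3)
N(G(V), K) - 790/(-4736) = (-10*136 + 34*(3 - 2)/3) - 790/(-4736) = (-1360 + (34/3)*1) - 790*(-1/4736) = (-1360 + 34/3) + 395/2368 = -4046/3 + 395/2368 = -9579743/7104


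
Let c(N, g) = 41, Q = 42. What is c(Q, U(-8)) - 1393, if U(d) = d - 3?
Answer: -1352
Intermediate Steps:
U(d) = -3 + d
c(Q, U(-8)) - 1393 = 41 - 1393 = -1352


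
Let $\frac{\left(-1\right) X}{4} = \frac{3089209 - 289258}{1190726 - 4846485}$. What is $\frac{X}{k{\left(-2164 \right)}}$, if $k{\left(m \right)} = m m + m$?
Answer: $\frac{133331}{203709858757} \approx 6.5451 \cdot 10^{-7}$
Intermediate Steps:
$X = \frac{11199804}{3655759}$ ($X = - 4 \frac{3089209 - 289258}{1190726 - 4846485} = - 4 \frac{2799951}{-3655759} = - 4 \cdot 2799951 \left(- \frac{1}{3655759}\right) = \left(-4\right) \left(- \frac{2799951}{3655759}\right) = \frac{11199804}{3655759} \approx 3.0636$)
$k{\left(m \right)} = m + m^{2}$ ($k{\left(m \right)} = m^{2} + m = m + m^{2}$)
$\frac{X}{k{\left(-2164 \right)}} = \frac{11199804}{3655759 \left(- 2164 \left(1 - 2164\right)\right)} = \frac{11199804}{3655759 \left(\left(-2164\right) \left(-2163\right)\right)} = \frac{11199804}{3655759 \cdot 4680732} = \frac{11199804}{3655759} \cdot \frac{1}{4680732} = \frac{133331}{203709858757}$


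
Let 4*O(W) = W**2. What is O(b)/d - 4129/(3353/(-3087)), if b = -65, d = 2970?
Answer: 4326837019/1138104 ≈ 3801.8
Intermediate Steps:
O(W) = W**2/4
O(b)/d - 4129/(3353/(-3087)) = ((1/4)*(-65)**2)/2970 - 4129/(3353/(-3087)) = ((1/4)*4225)*(1/2970) - 4129/(3353*(-1/3087)) = (4225/4)*(1/2970) - 4129/(-479/441) = 845/2376 - 4129*(-441/479) = 845/2376 + 1820889/479 = 4326837019/1138104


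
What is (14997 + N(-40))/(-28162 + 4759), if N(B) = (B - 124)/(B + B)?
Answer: -299981/468060 ≈ -0.64090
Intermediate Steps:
N(B) = (-124 + B)/(2*B) (N(B) = (-124 + B)/((2*B)) = (-124 + B)*(1/(2*B)) = (-124 + B)/(2*B))
(14997 + N(-40))/(-28162 + 4759) = (14997 + (½)*(-124 - 40)/(-40))/(-28162 + 4759) = (14997 + (½)*(-1/40)*(-164))/(-23403) = (14997 + 41/20)*(-1/23403) = (299981/20)*(-1/23403) = -299981/468060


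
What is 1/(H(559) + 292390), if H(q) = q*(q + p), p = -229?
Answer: 1/476860 ≈ 2.0971e-6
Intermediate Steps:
H(q) = q*(-229 + q) (H(q) = q*(q - 229) = q*(-229 + q))
1/(H(559) + 292390) = 1/(559*(-229 + 559) + 292390) = 1/(559*330 + 292390) = 1/(184470 + 292390) = 1/476860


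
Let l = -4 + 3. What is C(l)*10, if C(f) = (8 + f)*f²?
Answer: 70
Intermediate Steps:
l = -1
C(f) = f²*(8 + f)
C(l)*10 = ((-1)²*(8 - 1))*10 = (1*7)*10 = 7*10 = 70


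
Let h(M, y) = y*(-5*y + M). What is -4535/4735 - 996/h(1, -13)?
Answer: 27501/135421 ≈ 0.20308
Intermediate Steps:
h(M, y) = y*(M - 5*y)
-4535/4735 - 996/h(1, -13) = -4535/4735 - 996*(-1/(13*(1 - 5*(-13)))) = -4535*1/4735 - 996*(-1/(13*(1 + 65))) = -907/947 - 996/((-13*66)) = -907/947 - 996/(-858) = -907/947 - 996*(-1/858) = -907/947 + 166/143 = 27501/135421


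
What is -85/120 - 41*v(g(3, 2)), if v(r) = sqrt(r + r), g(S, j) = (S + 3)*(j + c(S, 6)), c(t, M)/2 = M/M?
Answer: -17/24 - 164*sqrt(3) ≈ -284.76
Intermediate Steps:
c(t, M) = 2 (c(t, M) = 2*(M/M) = 2*1 = 2)
g(S, j) = (2 + j)*(3 + S) (g(S, j) = (S + 3)*(j + 2) = (3 + S)*(2 + j) = (2 + j)*(3 + S))
v(r) = sqrt(2)*sqrt(r) (v(r) = sqrt(2*r) = sqrt(2)*sqrt(r))
-85/120 - 41*v(g(3, 2)) = -85/120 - 41*sqrt(2)*sqrt(6 + 2*3 + 3*2 + 3*2) = -85*1/120 - 41*sqrt(2)*sqrt(6 + 6 + 6 + 6) = -17/24 - 41*sqrt(2)*sqrt(24) = -17/24 - 41*sqrt(2)*2*sqrt(6) = -17/24 - 164*sqrt(3)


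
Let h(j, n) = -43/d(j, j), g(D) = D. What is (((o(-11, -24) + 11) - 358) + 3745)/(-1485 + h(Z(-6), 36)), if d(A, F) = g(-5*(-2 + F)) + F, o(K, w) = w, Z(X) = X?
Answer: -16388/7219 ≈ -2.2701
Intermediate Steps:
d(A, F) = 10 - 4*F (d(A, F) = -5*(-2 + F) + F = (10 - 5*F) + F = 10 - 4*F)
h(j, n) = -43/(10 - 4*j)
(((o(-11, -24) + 11) - 358) + 3745)/(-1485 + h(Z(-6), 36)) = (((-24 + 11) - 358) + 3745)/(-1485 + 43/(2*(-5 + 2*(-6)))) = ((-13 - 358) + 3745)/(-1485 + 43/(2*(-5 - 12))) = (-371 + 3745)/(-1485 + (43/2)/(-17)) = 3374/(-1485 + (43/2)*(-1/17)) = 3374/(-1485 - 43/34) = 3374/(-50533/34) = 3374*(-34/50533) = -16388/7219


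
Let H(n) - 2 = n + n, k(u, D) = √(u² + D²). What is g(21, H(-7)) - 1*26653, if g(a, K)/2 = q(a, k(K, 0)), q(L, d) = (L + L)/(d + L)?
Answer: -293155/11 ≈ -26650.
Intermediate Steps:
k(u, D) = √(D² + u²)
H(n) = 2 + 2*n (H(n) = 2 + (n + n) = 2 + 2*n)
q(L, d) = 2*L/(L + d) (q(L, d) = (2*L)/(L + d) = 2*L/(L + d))
g(a, K) = 4*a/(a + √(K²)) (g(a, K) = 2*(2*a/(a + √(0² + K²))) = 2*(2*a/(a + √(0 + K²))) = 2*(2*a/(a + √(K²))) = 4*a/(a + √(K²)))
g(21, H(-7)) - 1*26653 = 4*21/(21 + √((2 + 2*(-7))²)) - 1*26653 = 4*21/(21 + √((2 - 14)²)) - 26653 = 4*21/(21 + √((-12)²)) - 26653 = 4*21/(21 + √144) - 26653 = 4*21/(21 + 12) - 26653 = 4*21/33 - 26653 = 4*21*(1/33) - 26653 = 28/11 - 26653 = -293155/11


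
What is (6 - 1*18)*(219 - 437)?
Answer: 2616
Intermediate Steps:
(6 - 1*18)*(219 - 437) = (6 - 18)*(-218) = -12*(-218) = 2616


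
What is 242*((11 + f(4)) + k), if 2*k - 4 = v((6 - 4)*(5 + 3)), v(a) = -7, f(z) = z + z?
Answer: 4235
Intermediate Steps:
f(z) = 2*z
k = -3/2 (k = 2 + (½)*(-7) = 2 - 7/2 = -3/2 ≈ -1.5000)
242*((11 + f(4)) + k) = 242*((11 + 2*4) - 3/2) = 242*((11 + 8) - 3/2) = 242*(19 - 3/2) = 242*(35/2) = 4235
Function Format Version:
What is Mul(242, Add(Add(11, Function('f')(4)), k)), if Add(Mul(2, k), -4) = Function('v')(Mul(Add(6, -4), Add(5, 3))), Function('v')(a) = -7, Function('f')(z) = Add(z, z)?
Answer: 4235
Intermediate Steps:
Function('f')(z) = Mul(2, z)
k = Rational(-3, 2) (k = Add(2, Mul(Rational(1, 2), -7)) = Add(2, Rational(-7, 2)) = Rational(-3, 2) ≈ -1.5000)
Mul(242, Add(Add(11, Function('f')(4)), k)) = Mul(242, Add(Add(11, Mul(2, 4)), Rational(-3, 2))) = Mul(242, Add(Add(11, 8), Rational(-3, 2))) = Mul(242, Add(19, Rational(-3, 2))) = Mul(242, Rational(35, 2)) = 4235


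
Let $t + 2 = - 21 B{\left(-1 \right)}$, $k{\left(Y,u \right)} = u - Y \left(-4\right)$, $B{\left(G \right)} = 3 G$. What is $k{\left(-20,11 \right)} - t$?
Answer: $-130$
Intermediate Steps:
$k{\left(Y,u \right)} = u + 4 Y$ ($k{\left(Y,u \right)} = u - - 4 Y = u + 4 Y$)
$t = 61$ ($t = -2 - 21 \cdot 3 \left(-1\right) = -2 - -63 = -2 + 63 = 61$)
$k{\left(-20,11 \right)} - t = \left(11 + 4 \left(-20\right)\right) - 61 = \left(11 - 80\right) - 61 = -69 - 61 = -130$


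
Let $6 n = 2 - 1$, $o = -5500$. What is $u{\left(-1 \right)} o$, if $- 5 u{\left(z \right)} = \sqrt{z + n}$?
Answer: $\frac{550 i \sqrt{30}}{3} \approx 1004.2 i$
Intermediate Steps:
$n = \frac{1}{6}$ ($n = \frac{2 - 1}{6} = \frac{1}{6} \cdot 1 = \frac{1}{6} \approx 0.16667$)
$u{\left(z \right)} = - \frac{\sqrt{\frac{1}{6} + z}}{5}$ ($u{\left(z \right)} = - \frac{\sqrt{z + \frac{1}{6}}}{5} = - \frac{\sqrt{\frac{1}{6} + z}}{5}$)
$u{\left(-1 \right)} o = - \frac{\sqrt{6 + 36 \left(-1\right)}}{30} \left(-5500\right) = - \frac{\sqrt{6 - 36}}{30} \left(-5500\right) = - \frac{\sqrt{-30}}{30} \left(-5500\right) = - \frac{i \sqrt{30}}{30} \left(-5500\right) = \frac{550 i \sqrt{30}}{3}$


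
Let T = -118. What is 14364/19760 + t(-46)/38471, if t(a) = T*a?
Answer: 8682299/10002460 ≈ 0.86802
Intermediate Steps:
t(a) = -118*a
14364/19760 + t(-46)/38471 = 14364/19760 - 118*(-46)/38471 = 14364*(1/19760) + 5428*(1/38471) = 189/260 + 5428/38471 = 8682299/10002460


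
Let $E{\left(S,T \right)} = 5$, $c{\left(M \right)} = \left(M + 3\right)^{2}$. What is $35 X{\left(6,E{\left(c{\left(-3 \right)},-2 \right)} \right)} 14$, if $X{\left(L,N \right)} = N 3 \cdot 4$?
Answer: $29400$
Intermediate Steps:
$c{\left(M \right)} = \left(3 + M\right)^{2}$
$X{\left(L,N \right)} = 12 N$ ($X{\left(L,N \right)} = 3 N 4 = 12 N$)
$35 X{\left(6,E{\left(c{\left(-3 \right)},-2 \right)} \right)} 14 = 35 \cdot 12 \cdot 5 \cdot 14 = 35 \cdot 60 \cdot 14 = 2100 \cdot 14 = 29400$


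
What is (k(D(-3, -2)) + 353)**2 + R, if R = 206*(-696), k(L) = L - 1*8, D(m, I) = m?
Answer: -26412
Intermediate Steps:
k(L) = -8 + L (k(L) = L - 8 = -8 + L)
R = -143376
(k(D(-3, -2)) + 353)**2 + R = ((-8 - 3) + 353)**2 - 143376 = (-11 + 353)**2 - 143376 = 342**2 - 143376 = 116964 - 143376 = -26412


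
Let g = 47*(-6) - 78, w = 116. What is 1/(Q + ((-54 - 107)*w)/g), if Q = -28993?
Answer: -90/2604701 ≈ -3.4553e-5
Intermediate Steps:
g = -360 (g = -282 - 78 = -360)
1/(Q + ((-54 - 107)*w)/g) = 1/(-28993 + ((-54 - 107)*116)/(-360)) = 1/(-28993 - 161*116*(-1/360)) = 1/(-28993 - 18676*(-1/360)) = 1/(-28993 + 4669/90) = 1/(-2604701/90) = -90/2604701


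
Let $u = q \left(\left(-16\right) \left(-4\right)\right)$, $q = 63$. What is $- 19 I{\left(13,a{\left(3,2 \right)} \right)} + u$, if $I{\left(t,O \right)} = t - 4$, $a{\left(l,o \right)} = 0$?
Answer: $3861$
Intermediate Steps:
$I{\left(t,O \right)} = -4 + t$
$u = 4032$ ($u = 63 \left(\left(-16\right) \left(-4\right)\right) = 63 \cdot 64 = 4032$)
$- 19 I{\left(13,a{\left(3,2 \right)} \right)} + u = - 19 \left(-4 + 13\right) + 4032 = \left(-19\right) 9 + 4032 = -171 + 4032 = 3861$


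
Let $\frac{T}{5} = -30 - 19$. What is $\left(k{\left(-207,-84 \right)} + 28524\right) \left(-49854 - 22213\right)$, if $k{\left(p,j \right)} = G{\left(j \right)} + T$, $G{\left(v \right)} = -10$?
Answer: $-2037262023$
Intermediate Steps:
$T = -245$ ($T = 5 \left(-30 - 19\right) = 5 \left(-49\right) = -245$)
$k{\left(p,j \right)} = -255$ ($k{\left(p,j \right)} = -10 - 245 = -255$)
$\left(k{\left(-207,-84 \right)} + 28524\right) \left(-49854 - 22213\right) = \left(-255 + 28524\right) \left(-49854 - 22213\right) = 28269 \left(-72067\right) = -2037262023$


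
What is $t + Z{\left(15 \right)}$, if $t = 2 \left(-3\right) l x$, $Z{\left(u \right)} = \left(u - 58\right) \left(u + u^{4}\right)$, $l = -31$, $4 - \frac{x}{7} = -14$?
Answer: $-2154084$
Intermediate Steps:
$x = 126$ ($x = 28 - -98 = 28 + 98 = 126$)
$Z{\left(u \right)} = \left(-58 + u\right) \left(u + u^{4}\right)$
$t = 23436$ ($t = 2 \left(-3\right) \left(-31\right) 126 = \left(-6\right) \left(-31\right) 126 = 186 \cdot 126 = 23436$)
$t + Z{\left(15 \right)} = 23436 + 15 \left(-58 + 15 + 15^{4} - 58 \cdot 15^{3}\right) = 23436 + 15 \left(-58 + 15 + 50625 - 195750\right) = 23436 + 15 \left(-145168\right) = 23436 - 2177520 = -2154084$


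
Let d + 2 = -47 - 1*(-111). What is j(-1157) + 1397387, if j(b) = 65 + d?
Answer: 1397514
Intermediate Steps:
d = 62 (d = -2 + (-47 - 1*(-111)) = -2 + (-47 + 111) = -2 + 64 = 62)
j(b) = 127 (j(b) = 65 + 62 = 127)
j(-1157) + 1397387 = 127 + 1397387 = 1397514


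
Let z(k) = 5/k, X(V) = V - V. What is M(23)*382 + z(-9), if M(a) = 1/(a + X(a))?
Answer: 3323/207 ≈ 16.053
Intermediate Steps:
X(V) = 0
M(a) = 1/a (M(a) = 1/(a + 0) = 1/a)
M(23)*382 + z(-9) = 382/23 + 5/(-9) = (1/23)*382 + 5*(-⅑) = 382/23 - 5/9 = 3323/207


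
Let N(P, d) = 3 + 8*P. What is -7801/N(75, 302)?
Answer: -7801/603 ≈ -12.937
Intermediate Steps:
-7801/N(75, 302) = -7801/(3 + 8*75) = -7801/(3 + 600) = -7801/603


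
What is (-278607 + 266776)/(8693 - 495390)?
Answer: 11831/486697 ≈ 0.024309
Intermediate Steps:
(-278607 + 266776)/(8693 - 495390) = -11831/(-486697) = -11831*(-1/486697) = 11831/486697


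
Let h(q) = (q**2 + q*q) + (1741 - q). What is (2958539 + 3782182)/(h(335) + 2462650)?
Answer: 6740721/2688506 ≈ 2.5072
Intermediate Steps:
h(q) = 1741 - q + 2*q**2 (h(q) = (q**2 + q**2) + (1741 - q) = 2*q**2 + (1741 - q) = 1741 - q + 2*q**2)
(2958539 + 3782182)/(h(335) + 2462650) = (2958539 + 3782182)/((1741 - 1*335 + 2*335**2) + 2462650) = 6740721/((1741 - 335 + 2*112225) + 2462650) = 6740721/((1741 - 335 + 224450) + 2462650) = 6740721/(225856 + 2462650) = 6740721/2688506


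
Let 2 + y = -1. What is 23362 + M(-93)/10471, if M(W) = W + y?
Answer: 244623406/10471 ≈ 23362.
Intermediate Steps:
y = -3 (y = -2 - 1 = -3)
M(W) = -3 + W (M(W) = W - 3 = -3 + W)
23362 + M(-93)/10471 = 23362 + (-3 - 93)/10471 = 23362 - 96*1/10471 = 23362 - 96/10471 = 244623406/10471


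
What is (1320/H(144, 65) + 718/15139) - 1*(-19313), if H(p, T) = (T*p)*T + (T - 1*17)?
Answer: 7412424296845/383803928 ≈ 19313.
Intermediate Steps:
H(p, T) = -17 + T + p*T**2 (H(p, T) = p*T**2 + (T - 17) = p*T**2 + (-17 + T) = -17 + T + p*T**2)
(1320/H(144, 65) + 718/15139) - 1*(-19313) = (1320/(-17 + 65 + 144*65**2) + 718/15139) - 1*(-19313) = (1320/(-17 + 65 + 144*4225) + 718*(1/15139)) + 19313 = (1320/(-17 + 65 + 608400) + 718/15139) + 19313 = (1320/608448 + 718/15139) + 19313 = (1320*(1/608448) + 718/15139) + 19313 = (55/25352 + 718/15139) + 19313 = 19035381/383803928 + 19313 = 7412424296845/383803928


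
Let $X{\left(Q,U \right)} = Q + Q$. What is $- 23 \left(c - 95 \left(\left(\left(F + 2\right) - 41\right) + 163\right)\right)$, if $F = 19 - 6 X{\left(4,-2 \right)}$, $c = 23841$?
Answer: $-340768$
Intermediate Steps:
$X{\left(Q,U \right)} = 2 Q$
$F = -29$ ($F = 19 - 6 \cdot 2 \cdot 4 = 19 - 6 \cdot 8 = 19 - 48 = -29$)
$- 23 \left(c - 95 \left(\left(\left(F + 2\right) - 41\right) + 163\right)\right) = - 23 \left(23841 - 95 \left(\left(\left(-29 + 2\right) - 41\right) + 163\right)\right) = - 23 \left(23841 - 95 \left(\left(-27 - 41\right) + 163\right)\right) = - 23 \left(23841 - 95 \left(-68 + 163\right)\right) = - 23 \left(23841 - 9025\right) = \left(-23\right) 14816 = -340768$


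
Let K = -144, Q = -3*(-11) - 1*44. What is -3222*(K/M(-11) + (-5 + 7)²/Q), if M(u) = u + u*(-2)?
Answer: 476856/11 ≈ 43351.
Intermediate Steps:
M(u) = -u (M(u) = u - 2*u = -u)
Q = -11 (Q = 33 - 44 = -11)
-3222*(K/M(-11) + (-5 + 7)²/Q) = -3222*(-144/((-1*(-11))) + (-5 + 7)²/(-11)) = -3222*(-144/11 + 2²*(-1/11)) = -3222*(-144*1/11 + 4*(-1/11)) = -3222*(-144/11 - 4/11) = -3222*(-148/11) = 476856/11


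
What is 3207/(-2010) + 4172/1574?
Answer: 556317/527290 ≈ 1.0550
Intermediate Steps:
3207/(-2010) + 4172/1574 = 3207*(-1/2010) + 4172*(1/1574) = -1069/670 + 2086/787 = 556317/527290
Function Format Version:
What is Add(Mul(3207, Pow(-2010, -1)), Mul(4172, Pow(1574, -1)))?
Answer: Rational(556317, 527290) ≈ 1.0550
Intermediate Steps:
Add(Mul(3207, Pow(-2010, -1)), Mul(4172, Pow(1574, -1))) = Add(Mul(3207, Rational(-1, 2010)), Mul(4172, Rational(1, 1574))) = Add(Rational(-1069, 670), Rational(2086, 787)) = Rational(556317, 527290)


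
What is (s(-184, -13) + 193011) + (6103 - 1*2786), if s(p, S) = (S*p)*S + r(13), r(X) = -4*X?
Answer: 165180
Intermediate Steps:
s(p, S) = -52 + p*S² (s(p, S) = (S*p)*S - 4*13 = p*S² - 52 = -52 + p*S²)
(s(-184, -13) + 193011) + (6103 - 1*2786) = ((-52 - 184*(-13)²) + 193011) + (6103 - 1*2786) = ((-52 - 184*169) + 193011) + (6103 - 2786) = ((-52 - 31096) + 193011) + 3317 = (-31148 + 193011) + 3317 = 161863 + 3317 = 165180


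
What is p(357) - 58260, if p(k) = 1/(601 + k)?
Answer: -55813079/958 ≈ -58260.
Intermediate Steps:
p(357) - 58260 = 1/(601 + 357) - 58260 = 1/958 - 58260 = -55813079/958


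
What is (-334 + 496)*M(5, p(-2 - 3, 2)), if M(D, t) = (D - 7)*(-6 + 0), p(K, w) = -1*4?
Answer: 1944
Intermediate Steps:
p(K, w) = -4
M(D, t) = 42 - 6*D (M(D, t) = (-7 + D)*(-6) = 42 - 6*D)
(-334 + 496)*M(5, p(-2 - 3, 2)) = (-334 + 496)*(42 - 6*5) = 162*(42 - 30) = 162*12 = 1944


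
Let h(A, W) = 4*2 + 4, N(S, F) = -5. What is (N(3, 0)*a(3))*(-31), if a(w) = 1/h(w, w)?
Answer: 155/12 ≈ 12.917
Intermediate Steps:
h(A, W) = 12 (h(A, W) = 8 + 4 = 12)
a(w) = 1/12
(N(3, 0)*a(3))*(-31) = -5*1/12*(-31) = -5/12*(-31) = 155/12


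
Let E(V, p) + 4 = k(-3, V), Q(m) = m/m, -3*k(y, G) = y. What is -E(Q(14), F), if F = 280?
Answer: 3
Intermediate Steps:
k(y, G) = -y/3
Q(m) = 1
E(V, p) = -3 (E(V, p) = -4 - 1/3*(-3) = -4 + 1 = -3)
-E(Q(14), F) = -1*(-3) = 3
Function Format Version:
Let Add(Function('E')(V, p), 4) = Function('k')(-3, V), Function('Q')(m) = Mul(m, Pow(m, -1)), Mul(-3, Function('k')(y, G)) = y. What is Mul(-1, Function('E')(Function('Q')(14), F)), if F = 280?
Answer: 3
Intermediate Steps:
Function('k')(y, G) = Mul(Rational(-1, 3), y)
Function('Q')(m) = 1
Function('E')(V, p) = -3 (Function('E')(V, p) = Add(-4, Mul(Rational(-1, 3), -3)) = Add(-4, 1) = -3)
Mul(-1, Function('E')(Function('Q')(14), F)) = Mul(-1, -3) = 3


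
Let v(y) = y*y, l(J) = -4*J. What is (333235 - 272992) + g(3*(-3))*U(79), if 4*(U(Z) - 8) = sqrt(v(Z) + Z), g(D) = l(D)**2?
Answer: 70611 + 1296*sqrt(395) ≈ 96369.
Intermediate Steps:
v(y) = y**2
g(D) = 16*D**2 (g(D) = (-4*D)**2 = 16*D**2)
U(Z) = 8 + sqrt(Z + Z**2)/4 (U(Z) = 8 + sqrt(Z**2 + Z)/4 = 8 + sqrt(Z + Z**2)/4)
(333235 - 272992) + g(3*(-3))*U(79) = (333235 - 272992) + (16*(3*(-3))**2)*(8 + sqrt(79*(1 + 79))/4) = 60243 + (16*(-9)**2)*(8 + sqrt(79*80)/4) = 60243 + (16*81)*(8 + sqrt(6320)/4) = 60243 + 1296*(8 + (4*sqrt(395))/4) = 60243 + 1296*(8 + sqrt(395)) = 60243 + (10368 + 1296*sqrt(395)) = 70611 + 1296*sqrt(395)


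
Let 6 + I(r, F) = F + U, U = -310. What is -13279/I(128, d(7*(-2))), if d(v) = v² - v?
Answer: 13279/106 ≈ 125.27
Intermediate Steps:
I(r, F) = -316 + F (I(r, F) = -6 + (F - 310) = -6 + (-310 + F) = -316 + F)
-13279/I(128, d(7*(-2))) = -13279/(-316 + (7*(-2))*(-1 + 7*(-2))) = -13279/(-316 - 14*(-1 - 14)) = -13279/(-316 - 14*(-15)) = -13279/(-316 + 210) = -13279/(-106) = -13279*(-1/106) = 13279/106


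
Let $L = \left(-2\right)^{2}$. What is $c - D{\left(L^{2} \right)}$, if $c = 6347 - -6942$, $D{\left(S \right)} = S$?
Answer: $13273$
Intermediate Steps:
$L = 4$
$c = 13289$ ($c = 6347 + \left(-2055 + 8997\right) = 6347 + 6942 = 13289$)
$c - D{\left(L^{2} \right)} = 13289 - 4^{2} = 13289 - 16 = 13273$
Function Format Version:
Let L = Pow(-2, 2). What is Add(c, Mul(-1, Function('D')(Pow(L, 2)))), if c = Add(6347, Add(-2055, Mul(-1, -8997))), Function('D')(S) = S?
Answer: 13273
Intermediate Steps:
L = 4
c = 13289 (c = Add(6347, Add(-2055, 8997)) = Add(6347, 6942) = 13289)
Add(c, Mul(-1, Function('D')(Pow(L, 2)))) = Add(13289, Mul(-1, Pow(4, 2))) = Add(13289, Mul(-1, 16)) = Add(13289, -16) = 13273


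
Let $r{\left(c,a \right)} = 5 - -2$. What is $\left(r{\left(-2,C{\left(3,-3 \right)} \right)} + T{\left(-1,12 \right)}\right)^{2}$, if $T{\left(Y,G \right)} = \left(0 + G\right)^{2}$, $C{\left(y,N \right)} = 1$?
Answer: $22801$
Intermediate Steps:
$T{\left(Y,G \right)} = G^{2}$
$r{\left(c,a \right)} = 7$ ($r{\left(c,a \right)} = 5 + 2 = 7$)
$\left(r{\left(-2,C{\left(3,-3 \right)} \right)} + T{\left(-1,12 \right)}\right)^{2} = \left(7 + 12^{2}\right)^{2} = \left(7 + 144\right)^{2} = 151^{2} = 22801$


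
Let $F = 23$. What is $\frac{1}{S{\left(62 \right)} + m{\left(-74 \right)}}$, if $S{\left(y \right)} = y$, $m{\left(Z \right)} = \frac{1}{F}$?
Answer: $\frac{23}{1427} \approx 0.016118$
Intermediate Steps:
$m{\left(Z \right)} = \frac{1}{23}$
$\frac{1}{S{\left(62 \right)} + m{\left(-74 \right)}} = \frac{1}{62 + \frac{1}{23}} = \frac{1}{\frac{1427}{23}} = \frac{23}{1427}$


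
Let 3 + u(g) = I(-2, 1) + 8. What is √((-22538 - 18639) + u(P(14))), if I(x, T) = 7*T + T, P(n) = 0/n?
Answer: 2*I*√10291 ≈ 202.89*I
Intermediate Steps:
P(n) = 0
I(x, T) = 8*T
u(g) = 13 (u(g) = -3 + (8*1 + 8) = -3 + (8 + 8) = -3 + 16 = 13)
√((-22538 - 18639) + u(P(14))) = √((-22538 - 18639) + 13) = √(-41177 + 13) = √(-41164) = 2*I*√10291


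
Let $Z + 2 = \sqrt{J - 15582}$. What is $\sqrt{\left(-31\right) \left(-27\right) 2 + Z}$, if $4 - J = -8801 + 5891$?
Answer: $\sqrt{1672 + 2 i \sqrt{3167}} \approx 40.913 + 1.3755 i$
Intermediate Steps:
$J = 2914$ ($J = 4 - \left(-8801 + 5891\right) = 4 - -2910 = 4 + 2910 = 2914$)
$Z = -2 + 2 i \sqrt{3167}$ ($Z = -2 + \sqrt{2914 - 15582} = -2 + \sqrt{-12668} = -2 + 2 i \sqrt{3167} \approx -2.0 + 112.55 i$)
$\sqrt{\left(-31\right) \left(-27\right) 2 + Z} = \sqrt{\left(-31\right) \left(-27\right) 2 - \left(2 - 2 i \sqrt{3167}\right)} = \sqrt{837 \cdot 2 - \left(2 - 2 i \sqrt{3167}\right)} = \sqrt{1674 - \left(2 - 2 i \sqrt{3167}\right)} = \sqrt{1672 + 2 i \sqrt{3167}}$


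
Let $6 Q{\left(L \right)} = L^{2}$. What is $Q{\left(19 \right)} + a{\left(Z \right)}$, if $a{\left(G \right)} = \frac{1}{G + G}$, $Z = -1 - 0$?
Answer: $\frac{179}{3} \approx 59.667$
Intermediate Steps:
$Z = -1$ ($Z = -1 + 0 = -1$)
$Q{\left(L \right)} = \frac{L^{2}}{6}$
$a{\left(G \right)} = \frac{1}{2 G}$
$Q{\left(19 \right)} + a{\left(Z \right)} = \frac{19^{2}}{6} + \frac{1}{2 \left(-1\right)} = \frac{1}{6} \cdot 361 + \frac{1}{2} \left(-1\right) = \frac{361}{6} - \frac{1}{2} = \frac{179}{3}$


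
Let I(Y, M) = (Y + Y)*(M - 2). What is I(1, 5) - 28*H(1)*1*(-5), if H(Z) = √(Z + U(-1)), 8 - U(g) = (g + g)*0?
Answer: 426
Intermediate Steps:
U(g) = 8 (U(g) = 8 - (g + g)*0 = 8 - 2*g*0 = 8 - 1*0 = 8 + 0 = 8)
H(Z) = √(8 + Z) (H(Z) = √(Z + 8) = √(8 + Z))
I(Y, M) = 2*Y*(-2 + M) (I(Y, M) = (2*Y)*(-2 + M) = 2*Y*(-2 + M))
I(1, 5) - 28*H(1)*1*(-5) = 2*1*(-2 + 5) - 28*√(8 + 1)*1*(-5) = 2*1*3 - 28*√9*1*(-5) = 6 - 28*3*1*(-5) = 6 - 84*(-5) = 6 - 28*(-15) = 6 + 420 = 426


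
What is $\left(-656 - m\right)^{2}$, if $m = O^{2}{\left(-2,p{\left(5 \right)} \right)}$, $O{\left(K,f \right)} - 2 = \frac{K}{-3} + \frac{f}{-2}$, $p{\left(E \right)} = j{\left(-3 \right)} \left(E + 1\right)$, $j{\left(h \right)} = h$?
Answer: $\frac{50822641}{81} \approx 6.2744 \cdot 10^{5}$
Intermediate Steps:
$p{\left(E \right)} = -3 - 3 E$ ($p{\left(E \right)} = - 3 \left(E + 1\right) = - 3 \left(1 + E\right) = -3 - 3 E$)
$O{\left(K,f \right)} = 2 - \frac{f}{2} - \frac{K}{3}$ ($O{\left(K,f \right)} = 2 + \left(\frac{K}{-3} + \frac{f}{-2}\right) = 2 + \left(K \left(- \frac{1}{3}\right) + f \left(- \frac{1}{2}\right)\right) = 2 - \left(\frac{f}{2} + \frac{K}{3}\right) = 2 - \frac{f}{2} - \frac{K}{3}$)
$m = \frac{1225}{9}$ ($m = \left(2 - \frac{-3 - 15}{2} - - \frac{2}{3}\right)^{2} = \left(2 - \frac{-3 - 15}{2} + \frac{2}{3}\right)^{2} = \left(2 - -9 + \frac{2}{3}\right)^{2} = \left(2 + 9 + \frac{2}{3}\right)^{2} = \left(\frac{35}{3}\right)^{2} = \frac{1225}{9} \approx 136.11$)
$\left(-656 - m\right)^{2} = \left(-656 - \frac{1225}{9}\right)^{2} = \left(- \frac{7129}{9}\right)^{2} = \frac{50822641}{81}$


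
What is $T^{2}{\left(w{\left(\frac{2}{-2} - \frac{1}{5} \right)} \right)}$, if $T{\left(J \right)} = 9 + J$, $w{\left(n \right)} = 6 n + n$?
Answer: $\frac{9}{25} \approx 0.36$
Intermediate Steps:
$w{\left(n \right)} = 7 n$
$T^{2}{\left(w{\left(\frac{2}{-2} - \frac{1}{5} \right)} \right)} = \left(9 + 7 \left(\frac{2}{-2} - \frac{1}{5}\right)\right)^{2} = \left(9 + 7 \left(2 \left(- \frac{1}{2}\right) - \frac{1}{5}\right)\right)^{2} = \left(9 + 7 \left(-1 - \frac{1}{5}\right)\right)^{2} = \left(9 + 7 \left(- \frac{6}{5}\right)\right)^{2} = \left(9 - \frac{42}{5}\right)^{2} = \left(\frac{3}{5}\right)^{2} = \frac{9}{25}$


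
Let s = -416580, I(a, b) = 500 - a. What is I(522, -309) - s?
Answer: 416558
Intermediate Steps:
I(522, -309) - s = (500 - 1*522) - 1*(-416580) = (500 - 522) + 416580 = -22 + 416580 = 416558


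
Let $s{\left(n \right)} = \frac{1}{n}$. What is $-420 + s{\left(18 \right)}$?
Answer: $- \frac{7559}{18} \approx -419.94$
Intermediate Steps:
$-420 + s{\left(18 \right)} = -420 + \frac{1}{18} = - \frac{7559}{18}$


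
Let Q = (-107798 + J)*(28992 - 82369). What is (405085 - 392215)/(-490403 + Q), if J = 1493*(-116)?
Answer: 12870/14997699319 ≈ 8.5813e-7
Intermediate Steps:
J = -173188
Q = 14998189722 (Q = (-107798 - 173188)*(28992 - 82369) = -280986*(-53377) = 14998189722)
(405085 - 392215)/(-490403 + Q) = (405085 - 392215)/(-490403 + 14998189722) = 12870/14997699319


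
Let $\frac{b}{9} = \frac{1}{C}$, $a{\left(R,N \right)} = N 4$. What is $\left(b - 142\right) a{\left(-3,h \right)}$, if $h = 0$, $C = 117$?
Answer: $0$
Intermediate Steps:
$a{\left(R,N \right)} = 4 N$
$b = \frac{1}{13}$ ($b = \frac{9}{117} = 9 \cdot \frac{1}{117} = \frac{1}{13} \approx 0.076923$)
$\left(b - 142\right) a{\left(-3,h \right)} = \left(\frac{1}{13} - 142\right) 4 \cdot 0 = \left(- \frac{1845}{13}\right) 0 = 0$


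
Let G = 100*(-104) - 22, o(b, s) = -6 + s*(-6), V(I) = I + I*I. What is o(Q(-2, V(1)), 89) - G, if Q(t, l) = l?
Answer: 9882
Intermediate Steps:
V(I) = I + I²
o(b, s) = -6 - 6*s
G = -10422 (G = -10400 - 22 = -10422)
o(Q(-2, V(1)), 89) - G = (-6 - 6*89) - 1*(-10422) = (-6 - 534) + 10422 = -540 + 10422 = 9882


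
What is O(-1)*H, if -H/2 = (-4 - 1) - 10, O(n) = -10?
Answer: -300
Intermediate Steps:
H = 30 (H = -2*((-4 - 1) - 10) = -2*(-5 - 10) = -2*(-15) = 30)
O(-1)*H = -10*30 = -300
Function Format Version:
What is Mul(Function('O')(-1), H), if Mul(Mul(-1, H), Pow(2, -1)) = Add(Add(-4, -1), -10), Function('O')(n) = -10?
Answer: -300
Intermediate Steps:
H = 30 (H = Mul(-2, Add(Add(-4, -1), -10)) = Mul(-2, Add(-5, -10)) = Mul(-2, -15) = 30)
Mul(Function('O')(-1), H) = Mul(-10, 30) = -300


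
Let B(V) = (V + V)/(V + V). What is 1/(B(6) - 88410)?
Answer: -1/88409 ≈ -1.1311e-5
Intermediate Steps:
B(V) = 1 (B(V) = (2*V)/((2*V)) = (2*V)*(1/(2*V)) = 1)
1/(B(6) - 88410) = 1/(1 - 88410) = 1/(-88409) = -1/88409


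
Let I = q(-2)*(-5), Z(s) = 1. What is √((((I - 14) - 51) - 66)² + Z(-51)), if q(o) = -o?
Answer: √19882 ≈ 141.00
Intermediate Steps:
I = -10 (I = -1*(-2)*(-5) = 2*(-5) = -10)
√((((I - 14) - 51) - 66)² + Z(-51)) = √((((-10 - 14) - 51) - 66)² + 1) = √(((-24 - 51) - 66)² + 1) = √((-75 - 66)² + 1) = √((-141)² + 1) = √(19881 + 1) = √19882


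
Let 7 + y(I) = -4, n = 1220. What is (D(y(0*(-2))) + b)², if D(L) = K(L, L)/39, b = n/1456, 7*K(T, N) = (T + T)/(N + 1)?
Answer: 21335161/29811600 ≈ 0.71567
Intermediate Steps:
K(T, N) = 2*T/(7*(1 + N)) (K(T, N) = ((T + T)/(N + 1))/7 = ((2*T)/(1 + N))/7 = (2*T/(1 + N))/7 = 2*T/(7*(1 + N)))
y(I) = -11 (y(I) = -7 - 4 = -11)
b = 305/364 (b = 1220/1456 = 1220*(1/1456) = 305/364 ≈ 0.83791)
D(L) = 2*L/(273*(1 + L)) (D(L) = (2*L/(7*(1 + L)))/39 = (2*L/(7*(1 + L)))*(1/39) = 2*L/(273*(1 + L)))
(D(y(0*(-2))) + b)² = ((2/273)*(-11)/(1 - 11) + 305/364)² = ((2/273)*(-11)/(-10) + 305/364)² = ((2/273)*(-11)*(-⅒) + 305/364)² = (11/1365 + 305/364)² = (4619/5460)² = 21335161/29811600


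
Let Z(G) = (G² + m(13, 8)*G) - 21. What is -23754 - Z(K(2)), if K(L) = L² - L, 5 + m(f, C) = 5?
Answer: -23737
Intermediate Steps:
m(f, C) = 0 (m(f, C) = -5 + 5 = 0)
Z(G) = -21 + G² (Z(G) = (G² + 0*G) - 21 = (G² + 0) - 21 = G² - 21 = -21 + G²)
-23754 - Z(K(2)) = -23754 - (-21 + (2*(-1 + 2))²) = -23754 - (-21 + (2*1)²) = -23754 - (-21 + 2²) = -23754 - (-21 + 4) = -23754 - 1*(-17) = -23754 + 17 = -23737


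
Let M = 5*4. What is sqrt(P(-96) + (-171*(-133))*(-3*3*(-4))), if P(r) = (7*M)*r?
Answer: 2*sqrt(201327) ≈ 897.39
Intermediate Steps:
M = 20
P(r) = 140*r (P(r) = (7*20)*r = 140*r)
sqrt(P(-96) + (-171*(-133))*(-3*3*(-4))) = sqrt(140*(-96) + (-171*(-133))*(-3*3*(-4))) = sqrt(-13440 + 22743*(-9*(-4))) = sqrt(-13440 + 22743*36) = sqrt(-13440 + 818748) = sqrt(805308) = 2*sqrt(201327)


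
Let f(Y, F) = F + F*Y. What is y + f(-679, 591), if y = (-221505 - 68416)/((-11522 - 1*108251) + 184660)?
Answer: -26000381047/64887 ≈ -4.0070e+5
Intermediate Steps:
y = -289921/64887 (y = -289921/((-11522 - 108251) + 184660) = -289921/(-119773 + 184660) = -289921/64887 ≈ -4.4681)
y + f(-679, 591) = -289921/64887 + 591*(1 - 679) = -289921/64887 + 591*(-678) = -289921/64887 - 400698 = -26000381047/64887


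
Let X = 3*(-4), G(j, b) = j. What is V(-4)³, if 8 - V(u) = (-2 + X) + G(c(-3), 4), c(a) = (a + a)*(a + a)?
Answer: -2744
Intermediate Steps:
c(a) = 4*a² (c(a) = (2*a)*(2*a) = 4*a²)
X = -12
V(u) = -14 (V(u) = 8 - ((-2 - 12) + 4*(-3)²) = 8 - (-14 + 4*9) = 8 - (-14 + 36) = 8 - 1*22 = 8 - 22 = -14)
V(-4)³ = (-14)³ = -2744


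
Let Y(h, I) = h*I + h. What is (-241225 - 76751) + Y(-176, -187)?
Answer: -285240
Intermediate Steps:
Y(h, I) = h + I*h (Y(h, I) = I*h + h = h + I*h)
(-241225 - 76751) + Y(-176, -187) = (-241225 - 76751) - 176*(1 - 187) = -317976 - 176*(-186) = -317976 + 32736 = -285240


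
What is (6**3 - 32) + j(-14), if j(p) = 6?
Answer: 190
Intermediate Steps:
(6**3 - 32) + j(-14) = (6**3 - 32) + 6 = (216 - 32) + 6 = 184 + 6 = 190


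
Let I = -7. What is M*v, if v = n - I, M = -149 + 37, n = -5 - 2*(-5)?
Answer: -1344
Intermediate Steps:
n = 5 (n = -5 + 10 = 5)
M = -112
v = 12 (v = 5 - 1*(-7) = 5 + 7 = 12)
M*v = -112*12 = -1344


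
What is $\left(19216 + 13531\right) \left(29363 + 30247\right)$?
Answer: $1952048670$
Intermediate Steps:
$\left(19216 + 13531\right) \left(29363 + 30247\right) = 32747 \cdot 59610 = 1952048670$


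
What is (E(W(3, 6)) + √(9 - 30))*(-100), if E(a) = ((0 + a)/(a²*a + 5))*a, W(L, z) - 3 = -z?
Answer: 450/11 - 100*I*√21 ≈ 40.909 - 458.26*I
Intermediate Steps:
W(L, z) = 3 - z
E(a) = a²/(5 + a³) (E(a) = (a/(a³ + 5))*a = (a/(5 + a³))*a = a²/(5 + a³))
(E(W(3, 6)) + √(9 - 30))*(-100) = ((3 - 1*6)²/(5 + (3 - 1*6)³) + √(9 - 30))*(-100) = ((3 - 6)²/(5 + (3 - 6)³) + √(-21))*(-100) = ((-3)²/(5 + (-3)³) + I*√21)*(-100) = (9/(5 - 27) + I*√21)*(-100) = (9/(-22) + I*√21)*(-100) = (9*(-1/22) + I*√21)*(-100) = (-9/22 + I*√21)*(-100) = 450/11 - 100*I*√21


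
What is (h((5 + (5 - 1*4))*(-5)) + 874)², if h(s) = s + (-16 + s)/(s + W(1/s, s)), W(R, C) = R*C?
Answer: 601328484/841 ≈ 7.1502e+5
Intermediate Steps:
W(R, C) = C*R
h(s) = s + (-16 + s)/(1 + s) (h(s) = s + (-16 + s)/(s + s/s) = s + (-16 + s)/(s + 1) = s + (-16 + s)/(1 + s))
(h((5 + (5 - 1*4))*(-5)) + 874)² = ((-16 + ((5 + (5 - 1*4))*(-5))² + 2*((5 + (5 - 1*4))*(-5)))/(1 + (5 + (5 - 1*4))*(-5)) + 874)² = ((-16 + ((5 + (5 - 4))*(-5))² + 2*((5 + (5 - 4))*(-5)))/(1 + (5 + (5 - 4))*(-5)) + 874)² = ((-16 + ((5 + 1)*(-5))² + 2*((5 + 1)*(-5)))/(1 + (5 + 1)*(-5)) + 874)² = ((-16 + (6*(-5))² + 2*(6*(-5)))/(1 + 6*(-5)) + 874)² = ((-16 + (-30)² + 2*(-30))/(1 - 30) + 874)² = ((-16 + 900 - 60)/(-29) + 874)² = (-1/29*824 + 874)² = (-824/29 + 874)² = (24522/29)² = 601328484/841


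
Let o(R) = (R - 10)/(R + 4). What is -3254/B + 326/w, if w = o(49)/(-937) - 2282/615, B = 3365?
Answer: -33872578699148/381424052255 ≈ -88.806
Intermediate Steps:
o(R) = (-10 + R)/(4 + R)
w = -113350387/30541515 (w = ((-10 + 49)/(4 + 49))/(-937) - 2282/615 = (39/53)*(-1/937) - 2282*1/615 = ((1/53)*39)*(-1/937) - 2282/615 = (39/53)*(-1/937) - 2282/615 = -39/49661 - 2282/615 = -113350387/30541515 ≈ -3.7114)
-3254/B + 326/w = -3254/3365 + 326/(-113350387/30541515) = -3254*1/3365 + 326*(-30541515/113350387) = -3254/3365 - 9956533890/113350387 = -33872578699148/381424052255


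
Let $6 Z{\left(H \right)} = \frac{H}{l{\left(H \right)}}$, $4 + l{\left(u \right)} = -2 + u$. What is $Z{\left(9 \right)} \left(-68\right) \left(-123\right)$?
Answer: $4182$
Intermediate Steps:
$l{\left(u \right)} = -6 + u$ ($l{\left(u \right)} = -4 + \left(-2 + u\right) = -6 + u$)
$Z{\left(H \right)} = \frac{H}{6 \left(-6 + H\right)}$ ($Z{\left(H \right)} = \frac{H \frac{1}{-6 + H}}{6} = \frac{H}{6 \left(-6 + H\right)}$)
$Z{\left(9 \right)} \left(-68\right) \left(-123\right) = \frac{1}{6} \cdot 9 \frac{1}{-6 + 9} \left(-68\right) \left(-123\right) = \frac{1}{6} \cdot 9 \cdot \frac{1}{3} \left(-68\right) \left(-123\right) = \frac{1}{2} \left(-68\right) \left(-123\right) = \left(-34\right) \left(-123\right) = 4182$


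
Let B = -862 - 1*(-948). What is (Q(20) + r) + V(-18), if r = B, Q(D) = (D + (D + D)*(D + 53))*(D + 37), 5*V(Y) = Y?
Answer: 838312/5 ≈ 1.6766e+5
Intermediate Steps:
V(Y) = Y/5
Q(D) = (37 + D)*(D + 2*D*(53 + D)) (Q(D) = (D + (2*D)*(53 + D))*(37 + D) = (D + 2*D*(53 + D))*(37 + D) = (37 + D)*(D + 2*D*(53 + D)))
B = 86 (B = -862 + 948 = 86)
r = 86
(Q(20) + r) + V(-18) = (20*(3959 + 2*20² + 181*20) + 86) + (⅕)*(-18) = (20*(3959 + 2*400 + 3620) + 86) - 18/5 = (20*(3959 + 800 + 3620) + 86) - 18/5 = (20*8379 + 86) - 18/5 = (167580 + 86) - 18/5 = 167666 - 18/5 = 838312/5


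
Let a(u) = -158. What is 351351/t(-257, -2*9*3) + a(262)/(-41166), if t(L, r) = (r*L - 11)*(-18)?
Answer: -114478393/81549846 ≈ -1.4038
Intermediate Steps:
t(L, r) = 198 - 18*L*r (t(L, r) = (L*r - 11)*(-18) = (-11 + L*r)*(-18) = 198 - 18*L*r)
351351/t(-257, -2*9*3) + a(262)/(-41166) = 351351/(198 - 18*(-257)*-2*9*3) - 158/(-41166) = 351351/(198 - 18*(-257)*(-18*3)) - 158*(-1/41166) = 351351/(198 - 18*(-257)*(-54)) + 79/20583 = 351351/(198 - 249804) + 79/20583 = 351351/(-249606) + 79/20583 = 351351*(-1/249606) + 79/20583 = -5577/3962 + 79/20583 = -114478393/81549846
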